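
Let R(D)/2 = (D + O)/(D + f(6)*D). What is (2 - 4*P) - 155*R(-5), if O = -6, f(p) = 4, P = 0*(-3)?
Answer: -672/5 ≈ -134.40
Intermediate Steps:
P = 0
R(D) = 2*(-6 + D)/(5*D) (R(D) = 2*((D - 6)/(D + 4*D)) = 2*((-6 + D)/((5*D))) = 2*((-6 + D)*(1/(5*D))) = 2*((-6 + D)/(5*D)) = 2*(-6 + D)/(5*D))
(2 - 4*P) - 155*R(-5) = (2 - 4*0) - 62*(-6 - 5)/(-5) = (2 + 0) - 62*(-1)*(-11)/5 = 2 - 155*22/25 = 2 - 682/5 = -672/5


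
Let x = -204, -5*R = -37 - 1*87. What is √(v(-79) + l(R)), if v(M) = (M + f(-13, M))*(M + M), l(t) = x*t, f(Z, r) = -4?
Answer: √201370/5 ≈ 89.749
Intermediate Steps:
R = 124/5 (R = -(-37 - 1*87)/5 = -(-37 - 87)/5 = -⅕*(-124) = 124/5 ≈ 24.800)
l(t) = -204*t
v(M) = 2*M*(-4 + M) (v(M) = (M - 4)*(M + M) = (-4 + M)*(2*M) = 2*M*(-4 + M))
√(v(-79) + l(R)) = √(2*(-79)*(-4 - 79) - 204*124/5) = √(2*(-79)*(-83) - 25296/5) = √(13114 - 25296/5) = √(40274/5) = √201370/5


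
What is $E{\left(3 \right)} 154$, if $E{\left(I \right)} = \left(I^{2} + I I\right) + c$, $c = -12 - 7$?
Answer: $-154$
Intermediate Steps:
$c = -19$ ($c = -12 - 7 = -19$)
$E{\left(I \right)} = -19 + 2 I^{2}$ ($E{\left(I \right)} = \left(I^{2} + I I\right) - 19 = \left(I^{2} + I^{2}\right) - 19 = 2 I^{2} - 19 = -19 + 2 I^{2}$)
$E{\left(3 \right)} 154 = \left(-19 + 2 \cdot 3^{2}\right) 154 = \left(-19 + 2 \cdot 9\right) 154 = \left(-19 + 18\right) 154 = \left(-1\right) 154 = -154$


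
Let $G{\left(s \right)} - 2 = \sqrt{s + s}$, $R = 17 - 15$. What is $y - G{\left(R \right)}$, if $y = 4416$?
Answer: $4412$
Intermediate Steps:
$R = 2$
$G{\left(s \right)} = 2 + \sqrt{2} \sqrt{s}$ ($G{\left(s \right)} = 2 + \sqrt{s + s} = 2 + \sqrt{2 s} = 2 + \sqrt{2} \sqrt{s}$)
$y - G{\left(R \right)} = 4416 - \left(2 + \sqrt{2} \sqrt{2}\right) = 4416 - \left(2 + 2\right) = 4416 - 4 = 4412$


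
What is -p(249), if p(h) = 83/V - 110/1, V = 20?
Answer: 2117/20 ≈ 105.85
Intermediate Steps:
p(h) = -2117/20 (p(h) = 83/20 - 110/1 = 83*(1/20) - 110*1 = 83/20 - 110 = -2117/20)
-p(249) = -1*(-2117/20) = 2117/20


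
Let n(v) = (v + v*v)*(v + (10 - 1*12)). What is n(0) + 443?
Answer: 443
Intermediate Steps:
n(v) = (-2 + v)*(v + v²) (n(v) = (v + v²)*(v + (10 - 12)) = (v + v²)*(v - 2) = (v + v²)*(-2 + v) = (-2 + v)*(v + v²))
n(0) + 443 = 0*(-2 + 0² - 1*0) + 443 = 0*(-2 + 0 + 0) + 443 = 0*(-2) + 443 = 0 + 443 = 443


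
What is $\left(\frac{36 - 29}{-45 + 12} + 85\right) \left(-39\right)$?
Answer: $- \frac{36374}{11} \approx -3306.7$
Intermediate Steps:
$\left(\frac{36 - 29}{-45 + 12} + 85\right) \left(-39\right) = \left(\frac{7}{-33} + 85\right) \left(-39\right) = \left(7 \left(- \frac{1}{33}\right) + 85\right) \left(-39\right) = \left(- \frac{7}{33} + 85\right) \left(-39\right) = \frac{2798}{33} \left(-39\right) = - \frac{36374}{11}$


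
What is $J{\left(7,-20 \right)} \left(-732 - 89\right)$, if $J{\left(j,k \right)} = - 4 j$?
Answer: $22988$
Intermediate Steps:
$J{\left(7,-20 \right)} \left(-732 - 89\right) = \left(-4\right) 7 \left(-732 - 89\right) = \left(-28\right) \left(-821\right) = 22988$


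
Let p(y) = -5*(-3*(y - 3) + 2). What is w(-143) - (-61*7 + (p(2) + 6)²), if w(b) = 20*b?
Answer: -2794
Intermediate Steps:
p(y) = -55 + 15*y (p(y) = -5*(-3*(-3 + y) + 2) = -5*((9 - 3*y) + 2) = -5*(11 - 3*y) = -55 + 15*y)
w(-143) - (-61*7 + (p(2) + 6)²) = 20*(-143) - (-61*7 + ((-55 + 15*2) + 6)²) = -2860 - (-427 + ((-55 + 30) + 6)²) = -2860 - (-427 + (-25 + 6)²) = -2860 - (-427 + (-19)²) = -2860 - (-427 + 361) = -2860 - 1*(-66) = -2860 + 66 = -2794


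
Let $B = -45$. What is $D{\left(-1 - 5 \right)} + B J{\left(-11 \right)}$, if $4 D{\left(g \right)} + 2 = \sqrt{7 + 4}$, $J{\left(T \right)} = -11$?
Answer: $\frac{989}{2} + \frac{\sqrt{11}}{4} \approx 495.33$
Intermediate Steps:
$D{\left(g \right)} = - \frac{1}{2} + \frac{\sqrt{11}}{4}$ ($D{\left(g \right)} = - \frac{1}{2} + \frac{\sqrt{7 + 4}}{4} = - \frac{1}{2} + \frac{\sqrt{11}}{4}$)
$D{\left(-1 - 5 \right)} + B J{\left(-11 \right)} = \left(- \frac{1}{2} + \frac{\sqrt{11}}{4}\right) - -495 = \left(- \frac{1}{2} + \frac{\sqrt{11}}{4}\right) + 495 = \frac{989}{2} + \frac{\sqrt{11}}{4}$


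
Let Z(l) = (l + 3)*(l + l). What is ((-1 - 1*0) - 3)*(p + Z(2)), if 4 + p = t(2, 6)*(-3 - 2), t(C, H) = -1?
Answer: -84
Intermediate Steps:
Z(l) = 2*l*(3 + l) (Z(l) = (3 + l)*(2*l) = 2*l*(3 + l))
p = 1 (p = -4 - (-3 - 2) = -4 - 1*(-5) = -4 + 5 = 1)
((-1 - 1*0) - 3)*(p + Z(2)) = ((-1 - 1*0) - 3)*(1 + 2*2*(3 + 2)) = ((-1 + 0) - 3)*(1 + 2*2*5) = (-1 - 3)*(1 + 20) = -4*21 = -84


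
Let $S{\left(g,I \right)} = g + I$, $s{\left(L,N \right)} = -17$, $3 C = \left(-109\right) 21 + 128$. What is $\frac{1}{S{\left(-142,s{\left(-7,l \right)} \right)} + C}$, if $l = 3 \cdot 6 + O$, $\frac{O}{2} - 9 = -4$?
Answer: $- \frac{3}{2638} \approx -0.0011372$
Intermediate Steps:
$O = 10$ ($O = 18 + 2 \left(-4\right) = 18 - 8 = 10$)
$l = 28$ ($l = 3 \cdot 6 + 10 = 18 + 10 = 28$)
$C = - \frac{2161}{3}$ ($C = \frac{\left(-109\right) 21 + 128}{3} = \frac{-2289 + 128}{3} = \frac{1}{3} \left(-2161\right) = - \frac{2161}{3} \approx -720.33$)
$S{\left(g,I \right)} = I + g$
$\frac{1}{S{\left(-142,s{\left(-7,l \right)} \right)} + C} = \frac{1}{\left(-17 - 142\right) - \frac{2161}{3}} = \frac{1}{-159 - \frac{2161}{3}} = \frac{1}{- \frac{2638}{3}} = - \frac{3}{2638}$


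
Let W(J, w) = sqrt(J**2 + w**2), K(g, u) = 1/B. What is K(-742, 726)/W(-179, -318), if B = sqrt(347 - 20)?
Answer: sqrt(43544955)/43544955 ≈ 0.00015154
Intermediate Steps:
B = sqrt(327) ≈ 18.083
K(g, u) = sqrt(327)/327 (K(g, u) = 1/(sqrt(327)) = sqrt(327)/327)
K(-742, 726)/W(-179, -318) = (sqrt(327)/327)/(sqrt((-179)**2 + (-318)**2)) = (sqrt(327)/327)/(sqrt(32041 + 101124)) = (sqrt(327)/327)/(sqrt(133165)) = (sqrt(327)/327)*(sqrt(133165)/133165) = sqrt(43544955)/43544955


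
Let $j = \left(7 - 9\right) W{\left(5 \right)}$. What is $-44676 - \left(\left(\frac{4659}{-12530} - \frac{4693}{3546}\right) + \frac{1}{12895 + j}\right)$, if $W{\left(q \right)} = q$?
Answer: $- \frac{426266082375169}{9541638855} \approx -44674.0$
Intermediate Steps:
$j = -10$ ($j = \left(7 - 9\right) 5 = \left(-2\right) 5 = -10$)
$-44676 - \left(\left(\frac{4659}{-12530} - \frac{4693}{3546}\right) + \frac{1}{12895 + j}\right) = -44676 - \left(\left(\frac{4659}{-12530} - \frac{4693}{3546}\right) + \frac{1}{12895 - 10}\right) = -44676 - \left(\left(4659 \left(- \frac{1}{12530}\right) - \frac{4693}{3546}\right) + \frac{1}{12885}\right) = -44676 - \left(\left(- \frac{4659}{12530} - \frac{4693}{3546}\right) + \frac{1}{12885}\right) = -44676 - \left(- \frac{18831026}{11107845} + \frac{1}{12885}\right) = -44676 - - \frac{16175110811}{9541638855} = -44676 + \frac{16175110811}{9541638855} = - \frac{426266082375169}{9541638855}$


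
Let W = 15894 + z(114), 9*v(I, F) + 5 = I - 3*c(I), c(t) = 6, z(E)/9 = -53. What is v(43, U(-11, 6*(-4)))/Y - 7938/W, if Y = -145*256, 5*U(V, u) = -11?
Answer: -4911547/9537984 ≈ -0.51495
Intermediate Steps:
z(E) = -477 (z(E) = 9*(-53) = -477)
U(V, u) = -11/5 (U(V, u) = (⅕)*(-11) = -11/5)
Y = -37120
v(I, F) = -23/9 + I/9 (v(I, F) = -5/9 + (I - 3*6)/9 = -5/9 + (I - 18)/9 = -5/9 + (-18 + I)/9 = -5/9 + (-2 + I/9) = -23/9 + I/9)
W = 15417 (W = 15894 - 477 = 15417)
v(43, U(-11, 6*(-4)))/Y - 7938/W = (-23/9 + (⅑)*43)/(-37120) - 7938/15417 = (-23/9 + 43/9)*(-1/37120) - 7938*1/15417 = (20/9)*(-1/37120) - 294/571 = -1/16704 - 294/571 = -4911547/9537984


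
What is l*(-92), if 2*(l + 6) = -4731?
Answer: 218178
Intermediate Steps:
l = -4743/2 (l = -6 + (½)*(-4731) = -6 - 4731/2 = -4743/2 ≈ -2371.5)
l*(-92) = -4743/2*(-92) = 218178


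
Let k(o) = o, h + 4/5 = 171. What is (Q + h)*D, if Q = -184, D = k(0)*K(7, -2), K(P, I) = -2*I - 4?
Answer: 0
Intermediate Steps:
h = 851/5 (h = -⅘ + 171 = 851/5 ≈ 170.20)
K(P, I) = -4 - 2*I
D = 0 (D = 0*(-4 - 2*(-2)) = 0*(-4 + 4) = 0*0 = 0)
(Q + h)*D = (-184 + 851/5)*0 = -69/5*0 = 0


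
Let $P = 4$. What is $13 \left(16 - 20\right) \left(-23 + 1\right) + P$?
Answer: $1148$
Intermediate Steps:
$13 \left(16 - 20\right) \left(-23 + 1\right) + P = 13 \left(16 - 20\right) \left(-23 + 1\right) + 4 = 13 \left(\left(-4\right) \left(-22\right)\right) + 4 = 13 \cdot 88 + 4 = 1144 + 4 = 1148$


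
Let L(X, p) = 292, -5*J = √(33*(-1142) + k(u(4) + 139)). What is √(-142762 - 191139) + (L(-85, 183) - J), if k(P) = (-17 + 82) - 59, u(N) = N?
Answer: 292 + I*√333901 + 4*I*√2355/5 ≈ 292.0 + 616.66*I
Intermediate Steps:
k(P) = 6 (k(P) = 65 - 59 = 6)
J = -4*I*√2355/5 (J = -√(33*(-1142) + 6)/5 = -√(-37686 + 6)/5 = -4*I*√2355/5 ≈ -38.823*I)
√(-142762 - 191139) + (L(-85, 183) - J) = √(-142762 - 191139) + (292 - (-4)*I*√2355/5) = √(-333901) + (292 + 4*I*√2355/5) = I*√333901 + (292 + 4*I*√2355/5) = 292 + I*√333901 + 4*I*√2355/5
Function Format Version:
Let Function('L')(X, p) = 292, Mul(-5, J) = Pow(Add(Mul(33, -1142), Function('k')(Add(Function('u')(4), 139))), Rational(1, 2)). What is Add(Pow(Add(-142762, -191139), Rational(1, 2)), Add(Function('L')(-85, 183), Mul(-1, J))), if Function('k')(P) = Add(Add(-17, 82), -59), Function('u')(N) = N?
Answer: Add(292, Mul(I, Pow(333901, Rational(1, 2))), Mul(Rational(4, 5), I, Pow(2355, Rational(1, 2)))) ≈ Add(292.00, Mul(616.66, I))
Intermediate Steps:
Function('k')(P) = 6 (Function('k')(P) = Add(65, -59) = 6)
J = Mul(Rational(-4, 5), I, Pow(2355, Rational(1, 2))) (J = Mul(Rational(-1, 5), Pow(Add(Mul(33, -1142), 6), Rational(1, 2))) = Mul(Rational(-1, 5), Pow(Add(-37686, 6), Rational(1, 2))) = Mul(Rational(-1, 5), Pow(-37680, Rational(1, 2))) = Mul(Rational(-1, 5), Mul(4, I, Pow(2355, Rational(1, 2)))) = Mul(Rational(-4, 5), I, Pow(2355, Rational(1, 2))) ≈ Mul(-38.823, I))
Add(Pow(Add(-142762, -191139), Rational(1, 2)), Add(Function('L')(-85, 183), Mul(-1, J))) = Add(Pow(Add(-142762, -191139), Rational(1, 2)), Add(292, Mul(-1, Mul(Rational(-4, 5), I, Pow(2355, Rational(1, 2)))))) = Add(Pow(-333901, Rational(1, 2)), Add(292, Mul(Rational(4, 5), I, Pow(2355, Rational(1, 2))))) = Add(Mul(I, Pow(333901, Rational(1, 2))), Add(292, Mul(Rational(4, 5), I, Pow(2355, Rational(1, 2))))) = Add(292, Mul(I, Pow(333901, Rational(1, 2))), Mul(Rational(4, 5), I, Pow(2355, Rational(1, 2))))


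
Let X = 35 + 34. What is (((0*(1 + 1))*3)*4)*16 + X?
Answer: 69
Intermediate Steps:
X = 69
(((0*(1 + 1))*3)*4)*16 + X = (((0*(1 + 1))*3)*4)*16 + 69 = (((0*2)*3)*4)*16 + 69 = ((0*3)*4)*16 + 69 = (0*4)*16 + 69 = 0*16 + 69 = 0 + 69 = 69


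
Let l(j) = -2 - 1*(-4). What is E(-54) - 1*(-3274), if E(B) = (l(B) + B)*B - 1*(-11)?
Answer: 6093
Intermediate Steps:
l(j) = 2 (l(j) = -2 + 4 = 2)
E(B) = 11 + B*(2 + B) (E(B) = (2 + B)*B - 1*(-11) = B*(2 + B) + 11 = 11 + B*(2 + B))
E(-54) - 1*(-3274) = (11 + (-54)**2 + 2*(-54)) - 1*(-3274) = (11 + 2916 - 108) + 3274 = 2819 + 3274 = 6093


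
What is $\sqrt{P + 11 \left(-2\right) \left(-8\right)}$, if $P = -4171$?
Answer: $i \sqrt{3995} \approx 63.206 i$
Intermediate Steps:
$\sqrt{P + 11 \left(-2\right) \left(-8\right)} = \sqrt{-4171 + 11 \left(-2\right) \left(-8\right)} = \sqrt{-4171 - -176} = \sqrt{-4171 + 176} = \sqrt{-3995} = i \sqrt{3995}$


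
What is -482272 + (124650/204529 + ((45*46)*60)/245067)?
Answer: -8057670753106382/16707769481 ≈ -4.8227e+5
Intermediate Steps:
-482272 + (124650/204529 + ((45*46)*60)/245067) = -482272 + (124650*(1/204529) + (2070*60)*(1/245067)) = -482272 + (124650/204529 + 124200*(1/245067)) = -482272 + (124650/204529 + 41400/81689) = -482272 + 18650034450/16707769481 = -8057670753106382/16707769481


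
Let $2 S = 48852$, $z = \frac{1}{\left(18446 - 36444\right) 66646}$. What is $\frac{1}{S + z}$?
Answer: $\frac{1199494708}{29298857737607} \approx 4.094 \cdot 10^{-5}$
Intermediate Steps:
$z = - \frac{1}{1199494708}$ ($z = \frac{1}{-17998} \cdot \frac{1}{66646} = \left(- \frac{1}{17998}\right) \frac{1}{66646} = - \frac{1}{1199494708} \approx -8.3368 \cdot 10^{-10}$)
$S = 24426$ ($S = \frac{1}{2} \cdot 48852 = 24426$)
$\frac{1}{S + z} = \frac{1}{24426 - \frac{1}{1199494708}} = \frac{1}{\frac{29298857737607}{1199494708}} = \frac{1199494708}{29298857737607}$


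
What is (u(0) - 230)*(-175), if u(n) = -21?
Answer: 43925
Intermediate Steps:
(u(0) - 230)*(-175) = (-21 - 230)*(-175) = -251*(-175) = 43925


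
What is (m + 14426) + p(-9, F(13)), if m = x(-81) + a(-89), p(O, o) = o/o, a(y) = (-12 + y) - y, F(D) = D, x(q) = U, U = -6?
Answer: 14409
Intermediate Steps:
x(q) = -6
a(y) = -12
p(O, o) = 1
m = -18 (m = -6 - 12 = -18)
(m + 14426) + p(-9, F(13)) = (-18 + 14426) + 1 = 14408 + 1 = 14409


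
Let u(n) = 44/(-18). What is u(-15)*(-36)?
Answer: 88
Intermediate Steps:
u(n) = -22/9 (u(n) = 44*(-1/18) = -22/9)
u(-15)*(-36) = -22/9*(-36) = 88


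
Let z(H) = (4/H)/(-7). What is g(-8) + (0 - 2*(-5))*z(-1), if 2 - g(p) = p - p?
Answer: 54/7 ≈ 7.7143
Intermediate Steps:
g(p) = 2 (g(p) = 2 - (p - p) = 2 - 1*0 = 2 + 0 = 2)
z(H) = -4/(7*H) (z(H) = (4/H)*(-⅐) = -4/(7*H))
g(-8) + (0 - 2*(-5))*z(-1) = 2 + (0 - 2*(-5))*(-4/7/(-1)) = 2 + (0 + 10)*(-4/7*(-1)) = 2 + 10*(4/7) = 2 + 40/7 = 54/7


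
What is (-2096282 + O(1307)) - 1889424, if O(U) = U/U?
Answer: -3985705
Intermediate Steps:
O(U) = 1
(-2096282 + O(1307)) - 1889424 = (-2096282 + 1) - 1889424 = -2096281 - 1889424 = -3985705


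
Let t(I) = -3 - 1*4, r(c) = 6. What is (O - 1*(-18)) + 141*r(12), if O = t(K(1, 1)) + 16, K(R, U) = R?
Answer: 873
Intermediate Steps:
t(I) = -7 (t(I) = -3 - 4 = -7)
O = 9 (O = -7 + 16 = 9)
(O - 1*(-18)) + 141*r(12) = (9 - 1*(-18)) + 141*6 = (9 + 18) + 846 = 27 + 846 = 873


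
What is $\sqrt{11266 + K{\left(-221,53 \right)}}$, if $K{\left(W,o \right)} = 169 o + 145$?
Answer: $4 \sqrt{1273} \approx 142.72$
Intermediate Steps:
$K{\left(W,o \right)} = 145 + 169 o$
$\sqrt{11266 + K{\left(-221,53 \right)}} = \sqrt{11266 + \left(145 + 169 \cdot 53\right)} = \sqrt{11266 + \left(145 + 8957\right)} = \sqrt{11266 + 9102} = \sqrt{20368} = 4 \sqrt{1273}$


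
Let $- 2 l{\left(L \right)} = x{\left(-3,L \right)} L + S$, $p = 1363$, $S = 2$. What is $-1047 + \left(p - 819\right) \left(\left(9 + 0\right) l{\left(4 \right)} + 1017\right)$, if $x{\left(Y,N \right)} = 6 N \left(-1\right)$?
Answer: $782313$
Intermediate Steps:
$x{\left(Y,N \right)} = - 6 N$
$l{\left(L \right)} = -1 + 3 L^{2}$ ($l{\left(L \right)} = - \frac{- 6 L L + 2}{2} = - \frac{- 6 L^{2} + 2}{2} = - \frac{2 - 6 L^{2}}{2} = -1 + 3 L^{2}$)
$-1047 + \left(p - 819\right) \left(\left(9 + 0\right) l{\left(4 \right)} + 1017\right) = -1047 + \left(1363 - 819\right) \left(\left(9 + 0\right) \left(-1 + 3 \cdot 4^{2}\right) + 1017\right) = -1047 + 544 \left(9 \left(-1 + 3 \cdot 16\right) + 1017\right) = -1047 + 544 \left(9 \left(-1 + 48\right) + 1017\right) = -1047 + 544 \left(9 \cdot 47 + 1017\right) = -1047 + 544 \left(423 + 1017\right) = -1047 + 544 \cdot 1440 = -1047 + 783360 = 782313$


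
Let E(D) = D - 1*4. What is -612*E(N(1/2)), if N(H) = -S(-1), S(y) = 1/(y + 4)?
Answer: 2652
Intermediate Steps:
S(y) = 1/(4 + y)
N(H) = -⅓ (N(H) = -1/(4 - 1) = -1/3 = -1*⅓ = -⅓)
E(D) = -4 + D (E(D) = D - 4 = -4 + D)
-612*E(N(1/2)) = -612*(-4 - ⅓) = -612*(-13/3) = 2652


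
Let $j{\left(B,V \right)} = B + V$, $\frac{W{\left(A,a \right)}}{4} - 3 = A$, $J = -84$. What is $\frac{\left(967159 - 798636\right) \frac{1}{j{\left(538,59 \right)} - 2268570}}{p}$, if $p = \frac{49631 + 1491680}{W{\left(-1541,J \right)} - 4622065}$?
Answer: $\frac{259987004497}{1165217244201} \approx 0.22312$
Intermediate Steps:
$W{\left(A,a \right)} = 12 + 4 A$
$p = - \frac{1541311}{4628217}$ ($p = \frac{49631 + 1491680}{\left(12 + 4 \left(-1541\right)\right) - 4622065} = \frac{1541311}{\left(12 - 6164\right) - 4622065} = \frac{1541311}{-6152 - 4622065} = \frac{1541311}{-4628217} = 1541311 \left(- \frac{1}{4628217}\right) = - \frac{1541311}{4628217} \approx -0.33302$)
$\frac{\left(967159 - 798636\right) \frac{1}{j{\left(538,59 \right)} - 2268570}}{p} = \frac{\left(967159 - 798636\right) \frac{1}{\left(538 + 59\right) - 2268570}}{- \frac{1541311}{4628217}} = \frac{168523}{597 - 2268570} \left(- \frac{4628217}{1541311}\right) = \frac{168523}{-2267973} \left(- \frac{4628217}{1541311}\right) = 168523 \left(- \frac{1}{2267973}\right) \left(- \frac{4628217}{1541311}\right) = \left(- \frac{168523}{2267973}\right) \left(- \frac{4628217}{1541311}\right) = \frac{259987004497}{1165217244201}$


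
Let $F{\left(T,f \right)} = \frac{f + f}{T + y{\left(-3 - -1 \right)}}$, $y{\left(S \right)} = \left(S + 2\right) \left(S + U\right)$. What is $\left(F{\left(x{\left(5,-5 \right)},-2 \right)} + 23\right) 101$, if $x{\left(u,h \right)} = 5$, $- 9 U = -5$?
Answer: $\frac{11211}{5} \approx 2242.2$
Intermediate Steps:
$U = \frac{5}{9}$ ($U = \left(- \frac{1}{9}\right) \left(-5\right) = \frac{5}{9} \approx 0.55556$)
$y{\left(S \right)} = \left(2 + S\right) \left(\frac{5}{9} + S\right)$ ($y{\left(S \right)} = \left(S + 2\right) \left(S + \frac{5}{9}\right) = \left(2 + S\right) \left(\frac{5}{9} + S\right)$)
$F{\left(T,f \right)} = \frac{2 f}{T}$ ($F{\left(T,f \right)} = \frac{f + f}{T + \left(\frac{10}{9} + \left(-3 - -1\right)^{2} + \frac{23 \left(-3 - -1\right)}{9}\right)} = \frac{2 f}{T + \left(\frac{10}{9} + \left(-3 + 1\right)^{2} + \frac{23 \left(-3 + 1\right)}{9}\right)} = \frac{2 f}{T + \left(\frac{10}{9} + \left(-2\right)^{2} + \frac{23}{9} \left(-2\right)\right)} = \frac{2 f}{T + \left(\frac{10}{9} + 4 - \frac{46}{9}\right)} = \frac{2 f}{T + 0} = \frac{2 f}{T}$)
$\left(F{\left(x{\left(5,-5 \right)},-2 \right)} + 23\right) 101 = \left(2 \left(-2\right) \frac{1}{5} + 23\right) 101 = \left(- \frac{4}{5} + 23\right) 101 = \frac{111}{5} \cdot 101 = \frac{11211}{5}$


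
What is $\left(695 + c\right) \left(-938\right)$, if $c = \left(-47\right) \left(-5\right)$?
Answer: $-872340$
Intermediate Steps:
$c = 235$
$\left(695 + c\right) \left(-938\right) = \left(695 + 235\right) \left(-938\right) = 930 \left(-938\right) = -872340$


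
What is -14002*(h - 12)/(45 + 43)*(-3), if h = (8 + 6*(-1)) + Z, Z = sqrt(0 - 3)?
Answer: -105015/22 + 21003*I*sqrt(3)/44 ≈ -4773.4 + 826.78*I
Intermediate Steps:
Z = I*sqrt(3) (Z = sqrt(-3) = I*sqrt(3) ≈ 1.732*I)
h = 2 + I*sqrt(3) (h = (8 + 6*(-1)) + I*sqrt(3) = (8 - 6) + I*sqrt(3) = 2 + I*sqrt(3) ≈ 2.0 + 1.732*I)
-14002*(h - 12)/(45 + 43)*(-3) = -14002*((2 + I*sqrt(3)) - 12)/(45 + 43)*(-3) = -14002*(-10 + I*sqrt(3))/88*(-3) = -14002*(-10 + I*sqrt(3))*(1/88)*(-3) = -14002*(-5/44 + I*sqrt(3)/88)*(-3) = -14002*(15/44 - 3*I*sqrt(3)/88) = -105015/22 + 21003*I*sqrt(3)/44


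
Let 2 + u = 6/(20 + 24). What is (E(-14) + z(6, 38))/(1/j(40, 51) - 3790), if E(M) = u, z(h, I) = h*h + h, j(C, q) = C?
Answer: -17660/1667589 ≈ -0.010590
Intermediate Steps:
u = -41/22 (u = -2 + 6/(20 + 24) = -2 + 6/44 = -2 + (1/44)*6 = -2 + 3/22 = -41/22 ≈ -1.8636)
z(h, I) = h + h² (z(h, I) = h² + h = h + h²)
E(M) = -41/22
(E(-14) + z(6, 38))/(1/j(40, 51) - 3790) = (-41/22 + 6*(1 + 6))/(1/40 - 3790) = (-41/22 + 6*7)/(1/40 - 3790) = (-41/22 + 42)/(-151599/40) = (883/22)*(-40/151599) = -17660/1667589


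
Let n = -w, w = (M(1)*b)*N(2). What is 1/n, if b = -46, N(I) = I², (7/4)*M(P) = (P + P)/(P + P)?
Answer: 7/736 ≈ 0.0095109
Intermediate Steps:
M(P) = 4/7 (M(P) = 4*((P + P)/(P + P))/7 = 4*((2*P)/((2*P)))/7 = 4*((2*P)*(1/(2*P)))/7 = (4/7)*1 = 4/7)
w = -736/7 (w = ((4/7)*(-46))*2² = -184/7*4 = -736/7 ≈ -105.14)
n = 736/7 (n = -1*(-736/7) = 736/7 ≈ 105.14)
1/n = 1/(736/7) = 7/736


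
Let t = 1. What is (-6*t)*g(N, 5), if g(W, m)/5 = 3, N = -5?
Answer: -90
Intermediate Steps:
g(W, m) = 15 (g(W, m) = 5*3 = 15)
(-6*t)*g(N, 5) = -6*1*15 = -6*15 = -90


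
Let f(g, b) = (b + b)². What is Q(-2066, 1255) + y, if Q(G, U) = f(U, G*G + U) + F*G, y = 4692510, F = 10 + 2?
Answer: 72918317033002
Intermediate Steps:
F = 12
f(g, b) = 4*b² (f(g, b) = (2*b)² = 4*b²)
Q(G, U) = 4*(U + G²)² + 12*G (Q(G, U) = 4*(G*G + U)² + 12*G = 4*(G² + U)² + 12*G = 4*(U + G²)² + 12*G)
Q(-2066, 1255) + y = (4*(1255 + (-2066)²)² + 12*(-2066)) + 4692510 = (4*(1255 + 4268356)² - 24792) + 4692510 = (4*4269611² - 24792) + 4692510 = (4*18229578091321 - 24792) + 4692510 = (72918312365284 - 24792) + 4692510 = 72918312340492 + 4692510 = 72918317033002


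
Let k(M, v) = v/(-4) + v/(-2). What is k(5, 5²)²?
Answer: 5625/16 ≈ 351.56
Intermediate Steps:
k(M, v) = -3*v/4 (k(M, v) = v*(-¼) + v*(-½) = -v/4 - v/2 = -3*v/4)
k(5, 5²)² = (-¾*5²)² = (-¾*25)² = (-75/4)² = 5625/16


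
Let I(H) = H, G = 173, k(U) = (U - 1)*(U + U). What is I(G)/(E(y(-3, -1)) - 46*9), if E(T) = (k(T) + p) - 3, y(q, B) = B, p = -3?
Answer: -173/416 ≈ -0.41587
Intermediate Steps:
k(U) = 2*U*(-1 + U) (k(U) = (-1 + U)*(2*U) = 2*U*(-1 + U))
E(T) = -6 + 2*T*(-1 + T) (E(T) = (2*T*(-1 + T) - 3) - 3 = (-3 + 2*T*(-1 + T)) - 3 = -6 + 2*T*(-1 + T))
I(G)/(E(y(-3, -1)) - 46*9) = 173/((-6 + 2*(-1)*(-1 - 1)) - 46*9) = 173/((-6 + 2*(-1)*(-2)) - 414) = 173/((-6 + 4) - 414) = 173/(-2 - 414) = 173/(-416) = 173*(-1/416) = -173/416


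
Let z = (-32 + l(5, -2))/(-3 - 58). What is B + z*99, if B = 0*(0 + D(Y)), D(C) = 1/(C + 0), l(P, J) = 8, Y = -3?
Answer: 2376/61 ≈ 38.951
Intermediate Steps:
D(C) = 1/C
B = 0 (B = 0*(0 + 1/(-3)) = 0*(0 - 1/3) = 0*(-1/3) = 0)
z = 24/61 (z = (-32 + 8)/(-3 - 58) = -24/(-61) = -24*(-1/61) = 24/61 ≈ 0.39344)
B + z*99 = 0 + (24/61)*99 = 0 + 2376/61 = 2376/61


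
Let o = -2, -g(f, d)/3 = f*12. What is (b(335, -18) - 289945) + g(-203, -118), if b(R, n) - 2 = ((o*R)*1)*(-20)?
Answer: -269235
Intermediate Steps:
g(f, d) = -36*f (g(f, d) = -3*f*12 = -36*f)
b(R, n) = 2 + 40*R (b(R, n) = 2 + (-2*R*1)*(-20) = 2 - 2*R*(-20) = 2 + 40*R)
(b(335, -18) - 289945) + g(-203, -118) = ((2 + 40*335) - 289945) - 36*(-203) = ((2 + 13400) - 289945) + 7308 = (13402 - 289945) + 7308 = -276543 + 7308 = -269235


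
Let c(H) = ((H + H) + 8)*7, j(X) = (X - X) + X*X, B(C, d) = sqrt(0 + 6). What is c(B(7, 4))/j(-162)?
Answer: 14/6561 + 7*sqrt(6)/13122 ≈ 0.0034405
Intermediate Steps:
B(C, d) = sqrt(6)
j(X) = X**2 (j(X) = 0 + X**2 = X**2)
c(H) = 56 + 14*H (c(H) = (2*H + 8)*7 = (8 + 2*H)*7 = 56 + 14*H)
c(B(7, 4))/j(-162) = (56 + 14*sqrt(6))/((-162)**2) = (56 + 14*sqrt(6))/26244 = (56 + 14*sqrt(6))*(1/26244) = 14/6561 + 7*sqrt(6)/13122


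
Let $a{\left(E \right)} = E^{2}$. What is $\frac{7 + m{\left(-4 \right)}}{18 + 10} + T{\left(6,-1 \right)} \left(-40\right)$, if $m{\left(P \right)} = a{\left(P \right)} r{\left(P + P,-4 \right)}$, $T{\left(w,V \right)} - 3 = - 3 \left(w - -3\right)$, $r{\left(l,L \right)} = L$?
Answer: $\frac{26823}{28} \approx 957.96$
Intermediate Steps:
$T{\left(w,V \right)} = -6 - 3 w$ ($T{\left(w,V \right)} = 3 - 3 \left(w - -3\right) = 3 - 3 \left(w + 3\right) = 3 - 3 \left(3 + w\right) = 3 - \left(9 + 3 w\right) = -6 - 3 w$)
$m{\left(P \right)} = - 4 P^{2}$ ($m{\left(P \right)} = P^{2} \left(-4\right) = - 4 P^{2}$)
$\frac{7 + m{\left(-4 \right)}}{18 + 10} + T{\left(6,-1 \right)} \left(-40\right) = \frac{7 - 4 \left(-4\right)^{2}}{18 + 10} + \left(-6 - 18\right) \left(-40\right) = \frac{7 - 64}{28} + \left(-6 - 18\right) \left(-40\right) = \left(7 - 64\right) \frac{1}{28} - -960 = \left(-57\right) \frac{1}{28} + 960 = - \frac{57}{28} + 960 = \frac{26823}{28}$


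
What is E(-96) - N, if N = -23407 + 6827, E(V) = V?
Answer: 16484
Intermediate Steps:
N = -16580
E(-96) - N = -96 - 1*(-16580) = -96 + 16580 = 16484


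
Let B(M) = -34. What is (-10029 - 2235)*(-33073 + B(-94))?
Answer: 406024248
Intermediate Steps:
(-10029 - 2235)*(-33073 + B(-94)) = (-10029 - 2235)*(-33073 - 34) = -12264*(-33107) = 406024248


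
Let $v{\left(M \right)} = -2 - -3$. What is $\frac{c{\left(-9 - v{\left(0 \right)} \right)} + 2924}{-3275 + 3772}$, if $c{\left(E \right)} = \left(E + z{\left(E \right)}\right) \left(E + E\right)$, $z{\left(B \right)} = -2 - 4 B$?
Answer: $\frac{2364}{497} \approx 4.7565$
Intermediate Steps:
$v{\left(M \right)} = 1$ ($v{\left(M \right)} = -2 + 3 = 1$)
$c{\left(E \right)} = 2 E \left(-2 - 3 E\right)$ ($c{\left(E \right)} = \left(E - \left(2 + 4 E\right)\right) \left(E + E\right) = \left(-2 - 3 E\right) 2 E = 2 E \left(-2 - 3 E\right)$)
$\frac{c{\left(-9 - v{\left(0 \right)} \right)} + 2924}{-3275 + 3772} = \frac{- 2 \left(-9 - 1\right) \left(2 + 3 \left(-9 - 1\right)\right) + 2924}{-3275 + 3772} = \frac{- 2 \left(-9 - 1\right) \left(2 + 3 \left(-9 - 1\right)\right) + 2924}{497} = \left(\left(-2\right) \left(-10\right) \left(2 + 3 \left(-10\right)\right) + 2924\right) \frac{1}{497} = \left(\left(-2\right) \left(-10\right) \left(2 - 30\right) + 2924\right) \frac{1}{497} = \left(\left(-2\right) \left(-10\right) \left(-28\right) + 2924\right) \frac{1}{497} = \left(-560 + 2924\right) \frac{1}{497} = 2364 \cdot \frac{1}{497} = \frac{2364}{497}$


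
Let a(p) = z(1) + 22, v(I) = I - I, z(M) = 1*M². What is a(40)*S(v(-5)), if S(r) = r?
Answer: 0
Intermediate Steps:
z(M) = M²
v(I) = 0
a(p) = 23 (a(p) = 1² + 22 = 1 + 22 = 23)
a(40)*S(v(-5)) = 23*0 = 0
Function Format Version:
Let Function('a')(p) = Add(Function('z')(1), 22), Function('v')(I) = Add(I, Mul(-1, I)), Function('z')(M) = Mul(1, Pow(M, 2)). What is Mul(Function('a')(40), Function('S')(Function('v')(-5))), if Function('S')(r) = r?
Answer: 0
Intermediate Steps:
Function('z')(M) = Pow(M, 2)
Function('v')(I) = 0
Function('a')(p) = 23 (Function('a')(p) = Add(Pow(1, 2), 22) = Add(1, 22) = 23)
Mul(Function('a')(40), Function('S')(Function('v')(-5))) = Mul(23, 0) = 0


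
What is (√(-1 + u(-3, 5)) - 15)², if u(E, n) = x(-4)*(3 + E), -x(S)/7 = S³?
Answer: (15 - I)² ≈ 224.0 - 30.0*I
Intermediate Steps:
x(S) = -7*S³
u(E, n) = 1344 + 448*E (u(E, n) = (-7*(-4)³)*(3 + E) = (-7*(-64))*(3 + E) = 448*(3 + E) = 1344 + 448*E)
(√(-1 + u(-3, 5)) - 15)² = (√(-1 + (1344 + 448*(-3))) - 15)² = (√(-1 + (1344 - 1344)) - 15)² = (√(-1 + 0) - 15)² = (√(-1) - 15)² = (I - 15)² = (-15 + I)²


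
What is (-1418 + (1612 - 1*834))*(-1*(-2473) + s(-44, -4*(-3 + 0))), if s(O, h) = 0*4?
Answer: -1582720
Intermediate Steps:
s(O, h) = 0
(-1418 + (1612 - 1*834))*(-1*(-2473) + s(-44, -4*(-3 + 0))) = (-1418 + (1612 - 1*834))*(-1*(-2473) + 0) = (-1418 + (1612 - 834))*(2473 + 0) = (-1418 + 778)*2473 = -640*2473 = -1582720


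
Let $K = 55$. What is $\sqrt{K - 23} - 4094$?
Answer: $-4094 + 4 \sqrt{2} \approx -4088.3$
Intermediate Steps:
$\sqrt{K - 23} - 4094 = \sqrt{55 - 23} - 4094 = \sqrt{32} - 4094 = 4 \sqrt{2} - 4094 = -4094 + 4 \sqrt{2}$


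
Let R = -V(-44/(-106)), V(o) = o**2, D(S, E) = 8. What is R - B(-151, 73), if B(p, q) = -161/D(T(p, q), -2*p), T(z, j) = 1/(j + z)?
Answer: 448377/22472 ≈ 19.953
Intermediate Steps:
B(p, q) = -161/8
R = -484/2809 (R = -(-44/(-106))**2 = -(-44*(-1/106))**2 = -(22/53)**2 = -1*484/2809 = -484/2809 ≈ -0.17230)
R - B(-151, 73) = -484/2809 - 1*(-161/8) = -484/2809 + 161/8 = 448377/22472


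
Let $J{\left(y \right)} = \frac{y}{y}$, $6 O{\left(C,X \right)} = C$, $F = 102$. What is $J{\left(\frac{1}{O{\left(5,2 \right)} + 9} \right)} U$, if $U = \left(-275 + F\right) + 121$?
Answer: $-52$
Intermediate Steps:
$O{\left(C,X \right)} = \frac{C}{6}$
$J{\left(y \right)} = 1$
$U = -52$ ($U = \left(-275 + 102\right) + 121 = -173 + 121 = -52$)
$J{\left(\frac{1}{O{\left(5,2 \right)} + 9} \right)} U = 1 \left(-52\right) = -52$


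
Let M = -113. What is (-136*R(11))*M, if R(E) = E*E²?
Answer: 20454808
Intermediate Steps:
R(E) = E³
(-136*R(11))*M = -136*11³*(-113) = -136*1331*(-113) = -181016*(-113) = 20454808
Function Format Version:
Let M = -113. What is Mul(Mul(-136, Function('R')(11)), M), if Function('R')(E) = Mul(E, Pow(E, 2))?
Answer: 20454808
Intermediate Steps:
Function('R')(E) = Pow(E, 3)
Mul(Mul(-136, Function('R')(11)), M) = Mul(Mul(-136, Pow(11, 3)), -113) = Mul(Mul(-136, 1331), -113) = Mul(-181016, -113) = 20454808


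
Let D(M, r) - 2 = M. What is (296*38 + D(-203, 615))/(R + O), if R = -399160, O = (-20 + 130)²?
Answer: -11047/387060 ≈ -0.028541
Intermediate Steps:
D(M, r) = 2 + M
O = 12100 (O = 110² = 12100)
(296*38 + D(-203, 615))/(R + O) = (296*38 + (2 - 203))/(-399160 + 12100) = (11248 - 201)/(-387060) = 11047*(-1/387060) = -11047/387060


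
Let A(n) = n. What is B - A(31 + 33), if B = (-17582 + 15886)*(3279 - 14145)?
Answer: 18428672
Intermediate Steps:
B = 18428736 (B = -1696*(-10866) = 18428736)
B - A(31 + 33) = 18428736 - (31 + 33) = 18428736 - 1*64 = 18428736 - 64 = 18428672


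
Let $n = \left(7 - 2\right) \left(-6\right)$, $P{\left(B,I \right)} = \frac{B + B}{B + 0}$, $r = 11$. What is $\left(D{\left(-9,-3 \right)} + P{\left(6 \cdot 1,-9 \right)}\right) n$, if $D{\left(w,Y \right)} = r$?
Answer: $-390$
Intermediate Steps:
$D{\left(w,Y \right)} = 11$
$P{\left(B,I \right)} = 2$ ($P{\left(B,I \right)} = \frac{2 B}{B} = 2$)
$n = -30$ ($n = 5 \left(-6\right) = -30$)
$\left(D{\left(-9,-3 \right)} + P{\left(6 \cdot 1,-9 \right)}\right) n = \left(11 + 2\right) \left(-30\right) = 13 \left(-30\right) = -390$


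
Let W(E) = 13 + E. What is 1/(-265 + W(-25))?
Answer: -1/277 ≈ -0.0036101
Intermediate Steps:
1/(-265 + W(-25)) = 1/(-265 + (13 - 25)) = 1/(-265 - 12) = 1/(-277) = -1/277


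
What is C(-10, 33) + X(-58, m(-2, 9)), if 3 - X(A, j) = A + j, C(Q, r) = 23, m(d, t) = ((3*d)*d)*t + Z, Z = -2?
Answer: -22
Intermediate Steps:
m(d, t) = -2 + 3*t*d² (m(d, t) = ((3*d)*d)*t - 2 = (3*d²)*t - 2 = 3*t*d² - 2 = -2 + 3*t*d²)
X(A, j) = 3 - A - j (X(A, j) = 3 - (A + j) = 3 + (-A - j) = 3 - A - j)
C(-10, 33) + X(-58, m(-2, 9)) = 23 + (3 - 1*(-58) - (-2 + 3*9*(-2)²)) = 23 + (3 + 58 - (-2 + 3*9*4)) = 23 + (3 + 58 - (-2 + 108)) = 23 + (3 + 58 - 1*106) = 23 + (3 + 58 - 106) = 23 - 45 = -22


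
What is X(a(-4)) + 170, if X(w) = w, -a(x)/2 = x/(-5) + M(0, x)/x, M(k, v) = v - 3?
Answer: 1649/10 ≈ 164.90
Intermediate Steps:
M(k, v) = -3 + v
a(x) = 2*x/5 - 2*(-3 + x)/x (a(x) = -2*(x/(-5) + (-3 + x)/x) = -2*(x*(-⅕) + (-3 + x)/x) = -2*(-x/5 + (-3 + x)/x) = 2*x/5 - 2*(-3 + x)/x)
X(a(-4)) + 170 = (-2 + 6/(-4) + (⅖)*(-4)) + 170 = (-2 + 6*(-¼) - 8/5) + 170 = (-2 - 3/2 - 8/5) + 170 = -51/10 + 170 = 1649/10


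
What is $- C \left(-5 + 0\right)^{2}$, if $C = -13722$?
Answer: $343050$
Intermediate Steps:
$- C \left(-5 + 0\right)^{2} = - \left(-13722\right) \left(-5 + 0\right)^{2} = - \left(-13722\right) \left(-5\right)^{2} = - \left(-13722\right) 25 = \left(-1\right) \left(-343050\right) = 343050$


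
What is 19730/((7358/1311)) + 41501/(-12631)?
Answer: 163204230286/46469449 ≈ 3512.1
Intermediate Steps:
19730/((7358/1311)) + 41501/(-12631) = 19730/((7358*(1/1311))) + 41501*(-1/12631) = 19730/(7358/1311) - 41501/12631 = 19730*(1311/7358) - 41501/12631 = 12933015/3679 - 41501/12631 = 163204230286/46469449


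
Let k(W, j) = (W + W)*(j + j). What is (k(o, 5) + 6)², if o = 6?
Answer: 15876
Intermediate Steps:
k(W, j) = 4*W*j (k(W, j) = (2*W)*(2*j) = 4*W*j)
(k(o, 5) + 6)² = (4*6*5 + 6)² = (120 + 6)² = 126² = 15876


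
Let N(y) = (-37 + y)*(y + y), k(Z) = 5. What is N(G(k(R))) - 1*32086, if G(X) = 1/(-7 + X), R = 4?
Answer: -64097/2 ≈ -32049.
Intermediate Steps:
N(y) = 2*y*(-37 + y) (N(y) = (-37 + y)*(2*y) = 2*y*(-37 + y))
N(G(k(R))) - 1*32086 = 2*(-37 + 1/(-7 + 5))/(-7 + 5) - 1*32086 = 2*(-37 + 1/(-2))/(-2) - 32086 = 2*(-½)*(-37 - ½) - 32086 = 2*(-½)*(-75/2) - 32086 = 75/2 - 32086 = -64097/2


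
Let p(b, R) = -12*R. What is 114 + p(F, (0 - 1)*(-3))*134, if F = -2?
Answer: -4710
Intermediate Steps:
114 + p(F, (0 - 1)*(-3))*134 = 114 - 12*(0 - 1)*(-3)*134 = 114 - (-12)*(-3)*134 = 114 - 12*3*134 = 114 - 36*134 = 114 - 4824 = -4710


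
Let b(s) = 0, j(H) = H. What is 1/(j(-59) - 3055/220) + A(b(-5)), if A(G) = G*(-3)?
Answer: -44/3207 ≈ -0.013720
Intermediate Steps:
A(G) = -3*G
1/(j(-59) - 3055/220) + A(b(-5)) = 1/(-59 - 3055/220) - 3*0 = 1/(-59 - 3055*1/220) + 0 = 1/(-59 - 611/44) + 0 = 1/(-3207/44) + 0 = -44/3207 + 0 = -44/3207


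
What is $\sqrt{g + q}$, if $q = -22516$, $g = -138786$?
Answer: $i \sqrt{161302} \approx 401.62 i$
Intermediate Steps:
$\sqrt{g + q} = \sqrt{-138786 - 22516} = \sqrt{-161302} = i \sqrt{161302}$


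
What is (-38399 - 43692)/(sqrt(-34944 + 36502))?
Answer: -82091*sqrt(1558)/1558 ≈ -2079.8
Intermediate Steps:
(-38399 - 43692)/(sqrt(-34944 + 36502)) = -82091*sqrt(1558)/1558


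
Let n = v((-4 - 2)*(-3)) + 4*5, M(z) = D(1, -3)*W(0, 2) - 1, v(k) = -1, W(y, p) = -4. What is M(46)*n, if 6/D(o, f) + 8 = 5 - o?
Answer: 95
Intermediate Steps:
D(o, f) = 6/(-3 - o) (D(o, f) = 6/(-8 + (5 - o)) = 6/(-3 - o))
M(z) = 5 (M(z) = -6/(3 + 1)*(-4) - 1 = -6/4*(-4) - 1 = -6*¼*(-4) - 1 = -3/2*(-4) - 1 = 6 - 1 = 5)
n = 19 (n = -1 + 4*5 = -1 + 20 = 19)
M(46)*n = 5*19 = 95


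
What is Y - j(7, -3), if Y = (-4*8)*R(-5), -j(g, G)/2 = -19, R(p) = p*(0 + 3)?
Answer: 442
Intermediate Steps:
R(p) = 3*p (R(p) = p*3 = 3*p)
j(g, G) = 38 (j(g, G) = -2*(-19) = 38)
Y = 480 (Y = (-4*8)*(3*(-5)) = -32*(-15) = 480)
Y - j(7, -3) = 480 - 1*38 = 480 - 38 = 442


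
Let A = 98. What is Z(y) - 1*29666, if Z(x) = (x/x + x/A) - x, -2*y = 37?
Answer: -5810751/196 ≈ -29647.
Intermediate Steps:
y = -37/2 (y = -1/2*37 = -37/2 ≈ -18.500)
Z(x) = 1 - 97*x/98 (Z(x) = (x/x + x/98) - x = (1 + x*(1/98)) - x = (1 + x/98) - x = 1 - 97*x/98)
Z(y) - 1*29666 = (1 - 97/98*(-37/2)) - 1*29666 = (1 + 3589/196) - 29666 = 3785/196 - 29666 = -5810751/196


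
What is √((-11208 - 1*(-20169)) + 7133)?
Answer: √16094 ≈ 126.86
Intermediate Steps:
√((-11208 - 1*(-20169)) + 7133) = √((-11208 + 20169) + 7133) = √(8961 + 7133) = √16094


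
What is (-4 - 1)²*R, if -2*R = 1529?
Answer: -38225/2 ≈ -19113.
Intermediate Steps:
R = -1529/2 (R = -½*1529 = -1529/2 ≈ -764.50)
(-4 - 1)²*R = (-4 - 1)²*(-1529/2) = (-5)²*(-1529/2) = 25*(-1529/2) = -38225/2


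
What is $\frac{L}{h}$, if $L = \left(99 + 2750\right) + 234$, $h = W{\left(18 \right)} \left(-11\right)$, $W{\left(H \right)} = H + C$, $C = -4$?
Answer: $- \frac{3083}{154} \approx -20.019$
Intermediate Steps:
$W{\left(H \right)} = -4 + H$ ($W{\left(H \right)} = H - 4 = -4 + H$)
$h = -154$ ($h = \left(-4 + 18\right) \left(-11\right) = 14 \left(-11\right) = -154$)
$L = 3083$ ($L = 2849 + 234 = 3083$)
$\frac{L}{h} = \frac{3083}{-154} = 3083 \left(- \frac{1}{154}\right) = - \frac{3083}{154}$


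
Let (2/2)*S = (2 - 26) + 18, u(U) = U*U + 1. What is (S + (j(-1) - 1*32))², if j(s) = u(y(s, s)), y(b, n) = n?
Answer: 1296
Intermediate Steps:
u(U) = 1 + U² (u(U) = U² + 1 = 1 + U²)
j(s) = 1 + s²
S = -6 (S = (2 - 26) + 18 = -24 + 18 = -6)
(S + (j(-1) - 1*32))² = (-6 + ((1 + (-1)²) - 1*32))² = (-6 + ((1 + 1) - 32))² = (-6 + (2 - 32))² = (-6 - 30)² = (-36)² = 1296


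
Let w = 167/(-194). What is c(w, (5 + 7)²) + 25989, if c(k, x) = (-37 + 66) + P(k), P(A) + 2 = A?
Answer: 5046937/194 ≈ 26015.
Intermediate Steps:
w = -167/194 (w = 167*(-1/194) = -167/194 ≈ -0.86082)
P(A) = -2 + A
c(k, x) = 27 + k (c(k, x) = (-37 + 66) + (-2 + k) = 29 + (-2 + k) = 27 + k)
c(w, (5 + 7)²) + 25989 = (27 - 167/194) + 25989 = 5071/194 + 25989 = 5046937/194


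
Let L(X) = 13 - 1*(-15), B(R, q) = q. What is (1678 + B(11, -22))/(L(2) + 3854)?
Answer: 276/647 ≈ 0.42658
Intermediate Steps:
L(X) = 28 (L(X) = 13 + 15 = 28)
(1678 + B(11, -22))/(L(2) + 3854) = (1678 - 22)/(28 + 3854) = 1656/3882 = 1656*(1/3882) = 276/647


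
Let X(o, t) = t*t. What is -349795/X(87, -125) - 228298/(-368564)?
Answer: -1790781259/82268750 ≈ -21.767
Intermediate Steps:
X(o, t) = t**2
-349795/X(87, -125) - 228298/(-368564) = -349795/((-125)**2) - 228298/(-368564) = -349795/15625 - 228298*(-1/368564) = -349795*1/15625 + 16307/26326 = -69959/3125 + 16307/26326 = -1790781259/82268750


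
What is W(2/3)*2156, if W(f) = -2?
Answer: -4312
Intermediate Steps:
W(2/3)*2156 = -2*2156 = -4312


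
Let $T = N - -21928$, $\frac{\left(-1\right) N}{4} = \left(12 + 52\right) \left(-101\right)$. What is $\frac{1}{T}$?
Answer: $\frac{1}{47784} \approx 2.0928 \cdot 10^{-5}$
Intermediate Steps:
$N = 25856$ ($N = - 4 \left(12 + 52\right) \left(-101\right) = - 4 \cdot 64 \left(-101\right) = \left(-4\right) \left(-6464\right) = 25856$)
$T = 47784$ ($T = 25856 - -21928 = 25856 + 21928 = 47784$)
$\frac{1}{T} = \frac{1}{47784}$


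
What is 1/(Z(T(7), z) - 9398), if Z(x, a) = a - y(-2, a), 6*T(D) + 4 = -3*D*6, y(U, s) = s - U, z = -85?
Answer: -1/9400 ≈ -0.00010638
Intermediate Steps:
T(D) = -⅔ - 3*D (T(D) = -⅔ + (-3*D*6)/6 = -⅔ + (-18*D)/6 = -⅔ - 3*D)
Z(x, a) = -2 (Z(x, a) = a - (a - 1*(-2)) = a - (a + 2) = a - (2 + a) = a + (-2 - a) = -2)
1/(Z(T(7), z) - 9398) = 1/(-2 - 9398) = 1/(-9400) = -1/9400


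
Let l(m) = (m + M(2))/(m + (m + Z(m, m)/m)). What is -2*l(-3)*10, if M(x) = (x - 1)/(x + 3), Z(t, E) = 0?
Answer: -28/3 ≈ -9.3333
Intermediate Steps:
M(x) = (-1 + x)/(3 + x)
l(m) = (⅕ + m)/(2*m) (l(m) = (m + (-1 + 2)/(3 + 2))/(m + (m + 0/m)) = (m + 1/5)/(m + (m + 0)) = (m + (⅕)*1)/(m + m) = (m + ⅕)/((2*m)) = (⅕ + m)*(1/(2*m)) = (⅕ + m)/(2*m))
-2*l(-3)*10 = -(1 + 5*(-3))/(5*(-3))*10 = -(-1)*(1 - 15)/(5*3)*10 = -(-1)*(-14)/(5*3)*10 = -2*7/15*10 = -14/15*10 = -28/3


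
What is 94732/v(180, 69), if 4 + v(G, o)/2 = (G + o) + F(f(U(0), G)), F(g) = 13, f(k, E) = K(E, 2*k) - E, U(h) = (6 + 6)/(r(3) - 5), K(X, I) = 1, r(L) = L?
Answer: 23683/129 ≈ 183.59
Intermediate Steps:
U(h) = -6 (U(h) = (6 + 6)/(3 - 5) = 12/(-2) = 12*(-½) = -6)
f(k, E) = 1 - E
v(G, o) = 18 + 2*G + 2*o (v(G, o) = -8 + 2*((G + o) + 13) = -8 + 2*(13 + G + o) = -8 + (26 + 2*G + 2*o) = 18 + 2*G + 2*o)
94732/v(180, 69) = 94732/(18 + 2*180 + 2*69) = 94732/(18 + 360 + 138) = 94732/516 = 94732*(1/516) = 23683/129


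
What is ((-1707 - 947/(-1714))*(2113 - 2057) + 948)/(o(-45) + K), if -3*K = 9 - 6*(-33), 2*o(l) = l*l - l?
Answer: -40541696/413931 ≈ -97.943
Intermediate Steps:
o(l) = l²/2 - l/2 (o(l) = (l*l - l)/2 = (l² - l)/2 = l²/2 - l/2)
K = -69 (K = -(9 - 6*(-33))/3 = -(9 + 198)/3 = -⅓*207 = -69)
((-1707 - 947/(-1714))*(2113 - 2057) + 948)/(o(-45) + K) = ((-1707 - 947/(-1714))*(2113 - 2057) + 948)/((½)*(-45)*(-1 - 45) - 69) = ((-1707 - 947*(-1/1714))*56 + 948)/((½)*(-45)*(-46) - 69) = ((-1707 + 947/1714)*56 + 948)/(1035 - 69) = (-2924851/1714*56 + 948)/966 = (-81895828/857 + 948)*(1/966) = -81083392/857*1/966 = -40541696/413931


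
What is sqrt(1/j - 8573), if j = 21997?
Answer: 122*I*sqrt(278701990)/21997 ≈ 92.59*I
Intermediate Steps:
sqrt(1/j - 8573) = sqrt(1/21997 - 8573) = sqrt(-188580280/21997) = 122*I*sqrt(278701990)/21997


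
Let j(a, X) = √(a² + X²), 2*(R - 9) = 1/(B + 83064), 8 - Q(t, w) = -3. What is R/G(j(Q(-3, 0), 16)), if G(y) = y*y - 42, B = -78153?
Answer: 88399/3290370 ≈ 0.026866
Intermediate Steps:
Q(t, w) = 11 (Q(t, w) = 8 - 1*(-3) = 8 + 3 = 11)
R = 88399/9822 (R = 9 + 1/(2*(-78153 + 83064)) = 9 + (½)/4911 = 9 + (½)*(1/4911) = 9 + 1/9822 = 88399/9822 ≈ 9.0001)
j(a, X) = √(X² + a²)
G(y) = -42 + y² (G(y) = y² - 42 = -42 + y²)
R/G(j(Q(-3, 0), 16)) = 88399/(9822*(-42 + (√(16² + 11²))²)) = 88399/(9822*(-42 + (√(256 + 121))²)) = 88399/(9822*(-42 + (√377)²)) = 88399/(9822*(-42 + 377)) = (88399/9822)/335 = (88399/9822)*(1/335) = 88399/3290370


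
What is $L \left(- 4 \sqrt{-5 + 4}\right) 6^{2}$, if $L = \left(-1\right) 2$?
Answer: $288 i \approx 288.0 i$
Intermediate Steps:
$L = -2$
$L \left(- 4 \sqrt{-5 + 4}\right) 6^{2} = - 2 \left(- 4 \sqrt{-5 + 4}\right) 6^{2} = - 2 \left(- 4 \sqrt{-1}\right) 36 = - 2 \left(- 4 i\right) 36 = 8 i 36 = 288 i$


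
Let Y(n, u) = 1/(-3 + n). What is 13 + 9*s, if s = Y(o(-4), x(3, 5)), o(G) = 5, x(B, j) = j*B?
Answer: 35/2 ≈ 17.500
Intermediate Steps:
x(B, j) = B*j
s = 1/2 (s = 1/(-3 + 5) = 1/2 ≈ 0.50000)
13 + 9*s = 13 + 9*(1/2) = 13 + 9/2 = 35/2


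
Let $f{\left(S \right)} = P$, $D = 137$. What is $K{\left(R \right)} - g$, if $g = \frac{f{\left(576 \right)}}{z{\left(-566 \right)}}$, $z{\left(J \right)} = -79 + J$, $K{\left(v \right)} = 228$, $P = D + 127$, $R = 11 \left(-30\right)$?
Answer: $\frac{49108}{215} \approx 228.41$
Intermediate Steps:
$R = -330$
$P = 264$ ($P = 137 + 127 = 264$)
$f{\left(S \right)} = 264$
$g = - \frac{88}{215}$ ($g = \frac{264}{-79 - 566} = \frac{264}{-645} = 264 \left(- \frac{1}{645}\right) = - \frac{88}{215} \approx -0.4093$)
$K{\left(R \right)} - g = 228 - - \frac{88}{215} = 228 + \frac{88}{215} = \frac{49108}{215}$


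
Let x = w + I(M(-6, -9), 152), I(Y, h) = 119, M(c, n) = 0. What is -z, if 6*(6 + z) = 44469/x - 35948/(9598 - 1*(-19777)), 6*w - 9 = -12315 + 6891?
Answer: 2162993383/138091875 ≈ 15.663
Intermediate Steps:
w = -1805/2 (w = 3/2 + (-12315 + 6891)/6 = 3/2 + (1/6)*(-5424) = 3/2 - 904 = -1805/2 ≈ -902.50)
x = -1567/2 (x = -1805/2 + 119 = -1567/2 ≈ -783.50)
z = -2162993383/138091875 (z = -6 + (44469/(-1567/2) - 35948/(9598 - 1*(-19777)))/6 = -6 + (44469*(-2/1567) - 35948/(9598 + 19777))/6 = -6 + (-88938/1567 - 35948/29375)/6 = -6 + (1/6)*(-2668884266/46030625) = -6 - 1334442133/138091875 = -2162993383/138091875 ≈ -15.663)
-z = -1*(-2162993383/138091875) = 2162993383/138091875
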